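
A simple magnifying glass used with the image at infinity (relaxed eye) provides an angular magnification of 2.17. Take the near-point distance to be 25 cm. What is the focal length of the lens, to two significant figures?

For the image at infinity, M = D/f.
f = D/M = 25/2.17 = 11.521 cm.

12 cm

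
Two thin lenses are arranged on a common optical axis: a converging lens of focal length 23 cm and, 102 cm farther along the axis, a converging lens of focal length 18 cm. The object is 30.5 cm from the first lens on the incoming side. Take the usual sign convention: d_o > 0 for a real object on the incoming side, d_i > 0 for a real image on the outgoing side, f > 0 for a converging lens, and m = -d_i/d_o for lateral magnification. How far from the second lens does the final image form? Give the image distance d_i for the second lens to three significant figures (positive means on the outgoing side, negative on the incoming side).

Lens 1: 1/d_i1 = 1/f_1 - 1/d_o1 = 1/23 - 1/30.5 = 0.01069 cm^-1, so d_i1 = 93.533 cm.
Object distance for lens 2: d_o2 = 102 - 93.533 = 8.467 cm.
Lens 2: 1/d_i2 = 1/f_2 - 1/d_o2 = 1/18 - 1/(8.467) = -0.06255 cm^-1, so d_i2 = -15.986 cm.

-16.0 cm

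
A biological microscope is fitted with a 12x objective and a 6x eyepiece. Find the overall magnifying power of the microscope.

72

The overall magnification of a compound microscope is the product of the objective and eyepiece magnifications:
M = M_obj x M_eye = 12 x 6 = 72.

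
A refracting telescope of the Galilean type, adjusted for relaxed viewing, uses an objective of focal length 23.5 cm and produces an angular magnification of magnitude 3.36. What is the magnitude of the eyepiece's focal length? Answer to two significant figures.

7.0 cm

|M| = f_obj/|f_eye|, so |f_eye| = f_obj/|M| = 23.5/3.36 = 6.994 cm.
(The eyepiece is diverging, so its signed focal length is -6.994 cm.)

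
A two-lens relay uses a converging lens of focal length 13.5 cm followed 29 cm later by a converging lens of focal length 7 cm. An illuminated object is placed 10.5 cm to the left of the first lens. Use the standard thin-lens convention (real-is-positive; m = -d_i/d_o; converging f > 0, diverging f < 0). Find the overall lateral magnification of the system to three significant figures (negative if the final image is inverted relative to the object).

Applying the thin-lens equation to the first lens, 1/13.5 = 1/10.5 + 1/d_i1, which gives d_i1 = -47.250 cm.
Its lateral magnification is m_1 = -d_i1/d_o1 = -(-47.250)/10.5 = 4.5000.
The intermediate image is virtual, 47.250 cm to the left of lens 1, so d_o2 = L - d_i1 = 29 - (-47.250) = 76.250 cm.
Applying the thin-lens equation again with f_2 = 7 cm and d_o2 = 76.250 cm gives d_i2 = 7.708 cm.
m_2 = -(7.708)/(76.250) = -0.1011.
Total m = m_1 x m_2 = (4.5000)(-0.1011) = -0.4549.

-0.455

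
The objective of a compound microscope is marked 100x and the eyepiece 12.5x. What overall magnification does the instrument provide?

The overall magnification of a compound microscope is the product of the objective and eyepiece magnifications:
M = M_obj x M_eye = 100 x 12.5 = 1250.

1250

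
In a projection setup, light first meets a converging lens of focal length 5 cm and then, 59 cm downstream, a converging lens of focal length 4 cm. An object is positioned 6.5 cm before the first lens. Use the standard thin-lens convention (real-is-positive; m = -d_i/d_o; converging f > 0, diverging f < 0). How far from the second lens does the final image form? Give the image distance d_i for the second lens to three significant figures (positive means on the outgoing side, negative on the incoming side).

4.48 cm

Lens 1: 1/d_i1 = 1/f_1 - 1/d_o1 = 1/5 - 1/6.5 = 0.04615 cm^-1, so d_i1 = 21.667 cm.
Object distance for lens 2: d_o2 = 59 - 21.667 = 37.333 cm.
Lens 2: 1/d_i2 = 1/f_2 - 1/d_o2 = 1/4 - 1/(37.333) = 0.22321 cm^-1, so d_i2 = 4.480 cm.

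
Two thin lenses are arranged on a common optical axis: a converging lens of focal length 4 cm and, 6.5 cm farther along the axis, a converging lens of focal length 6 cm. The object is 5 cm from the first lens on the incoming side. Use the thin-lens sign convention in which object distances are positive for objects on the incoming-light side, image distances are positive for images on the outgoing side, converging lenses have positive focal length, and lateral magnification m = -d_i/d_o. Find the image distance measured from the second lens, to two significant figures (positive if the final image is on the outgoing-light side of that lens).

Lens 1: 1/d_i1 = 1/f_1 - 1/d_o1 = 1/4 - 1/5 = 0.05000 cm^-1, so d_i1 = 20.000 cm.
This image would form 20.000 cm past lens 1, i.e. 13.500 cm beyond lens 2, so it is a virtual object for lens 2: d_o2 = 6.5 - 20.000 = -13.500 cm.
Lens 2: 1/d_i2 = 1/f_2 - 1/d_o2 = 1/6 - 1/(-13.500) = 0.24074 cm^-1, so d_i2 = 4.154 cm.

4.2 cm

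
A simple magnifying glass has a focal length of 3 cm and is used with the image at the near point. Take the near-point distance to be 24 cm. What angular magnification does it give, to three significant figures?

9.00

M = 1 + D/f = 1 + 24/3 = 9.000.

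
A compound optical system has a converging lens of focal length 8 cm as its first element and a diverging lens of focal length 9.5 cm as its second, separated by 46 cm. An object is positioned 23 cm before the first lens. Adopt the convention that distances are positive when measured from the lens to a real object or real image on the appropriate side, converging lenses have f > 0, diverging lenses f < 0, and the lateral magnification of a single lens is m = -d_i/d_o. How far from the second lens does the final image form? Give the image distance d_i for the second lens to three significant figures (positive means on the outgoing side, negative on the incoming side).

-7.41 cm

First lens: d_i1 = 1/(1/8 - 1/23) = 12.267 cm.
Object distance for lens 2: d_o2 = 46 - 12.267 = 33.733 cm.
Second lens: d_i2 = 1/(1/(-9.5) - 1/(33.733)) = -7.412 cm.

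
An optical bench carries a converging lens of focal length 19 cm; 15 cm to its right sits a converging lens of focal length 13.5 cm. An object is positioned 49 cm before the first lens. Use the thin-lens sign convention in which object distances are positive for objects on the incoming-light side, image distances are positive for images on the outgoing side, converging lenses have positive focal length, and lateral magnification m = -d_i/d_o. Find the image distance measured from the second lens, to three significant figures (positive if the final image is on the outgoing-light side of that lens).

7.33 cm

Applying the thin-lens equation to the first lens, 1/19 = 1/49 + 1/d_i1, which gives d_i1 = 31.033 cm.
Since 31.033 cm > 15 cm, the first image lies past the second lens and serves as a virtual object: d_o2 = L - d_i1 = -16.033 cm.
Applying the thin-lens equation again with f_2 = 13.5 cm and d_o2 = -16.033 cm gives d_i2 = 7.329 cm.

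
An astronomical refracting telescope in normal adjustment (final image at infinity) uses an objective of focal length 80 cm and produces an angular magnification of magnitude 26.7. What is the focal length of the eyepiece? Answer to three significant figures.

3.00 cm

|M| = f_obj/f_eye, so f_eye = f_obj/|M| = 80/26.7 = 2.996 cm.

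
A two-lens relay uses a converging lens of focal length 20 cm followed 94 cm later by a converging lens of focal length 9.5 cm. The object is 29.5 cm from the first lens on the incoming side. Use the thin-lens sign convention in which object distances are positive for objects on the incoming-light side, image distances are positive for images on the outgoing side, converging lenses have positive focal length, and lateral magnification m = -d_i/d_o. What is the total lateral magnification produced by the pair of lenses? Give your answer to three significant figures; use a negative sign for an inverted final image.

0.893

First lens: d_i1 = 1/(1/20 - 1/29.5) = 62.105 cm.
m_1 = -(62.105)/29.5 = -2.1053.
That image sits 31.895 cm in front of the second lens, so d_o2 = 31.895 cm.
Second lens: d_i2 = 1/(1/9.5 - 1/(31.895)) = 13.530 cm.
m_2 = -(13.530)/(31.895) = -0.4242.
The system's lateral magnification is m_1 m_2 = (-2.1053)(-0.4242) = 0.8931.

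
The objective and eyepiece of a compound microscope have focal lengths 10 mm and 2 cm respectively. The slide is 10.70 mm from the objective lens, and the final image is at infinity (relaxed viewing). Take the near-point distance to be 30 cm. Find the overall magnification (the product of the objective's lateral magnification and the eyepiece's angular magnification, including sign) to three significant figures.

Convert to cm: f_obj = 10 mm = 1 cm; d_o = 10.70 mm = 1.07 cm.
Objective: 1/d_i = 1/f_obj - 1/d_o = 1/1 - 1/1.07 = 0.06542 cm^-1, so d_i = 15.286 cm.
m_obj = -d_i/d_o = -15.286/1.07 = -14.286.
Eyepiece angular magnification (image at infinity): M_eye = D/f_e = 30/2 = 15.000.
Overall M = m_obj x M_eye = (-14.286)(15.000) = -214.29.

-214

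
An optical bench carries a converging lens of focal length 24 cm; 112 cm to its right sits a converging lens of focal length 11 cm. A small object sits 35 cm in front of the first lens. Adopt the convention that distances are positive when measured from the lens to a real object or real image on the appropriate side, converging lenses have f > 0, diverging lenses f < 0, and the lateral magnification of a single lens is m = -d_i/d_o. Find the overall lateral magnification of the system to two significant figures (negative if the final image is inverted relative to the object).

Lens 1: 1/d_i1 = 1/f_1 - 1/d_o1 = 1/24 - 1/35 = 0.01310 cm^-1, so d_i1 = 76.364 cm.
m_1 = -(76.364)/35 = -2.1818.
The intermediate image is 76.364 cm to the right of lens 1, so d_o2 = L - d_i1 = 112 - 76.364 = 35.636 cm.
Lens 2: 1/d_i2 = 1/f_2 - 1/d_o2 = 1/11 - 1/(35.636) = 0.06285 cm^-1, so d_i2 = 15.911 cm.
m_2 = -(15.911)/(35.636) = -0.4465.
Total m = m_1 x m_2 = (-2.1818)(-0.4465) = 0.9742.

0.97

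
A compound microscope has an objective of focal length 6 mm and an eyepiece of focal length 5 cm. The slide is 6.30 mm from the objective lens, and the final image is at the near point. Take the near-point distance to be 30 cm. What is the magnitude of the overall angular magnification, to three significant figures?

140

Convert to cm: f_obj = 6 mm = 0.6 cm; d_o = 6.30 mm = 0.63 cm.
Objective: 1/d_i = 1/f_obj - 1/d_o = 1/0.6 - 1/0.63 = 0.07937 cm^-1, so d_i = 12.600 cm.
m_obj = -d_i/d_o = -12.600/0.63 = -20.000.
Eyepiece angular magnification (image at near point): M_eye = 1 + D/f_e = 1 + 30/5 = 7.000.
Overall M = m_obj x M_eye = (-20.000)(7.000) = -140.00.
|M| = 140.00.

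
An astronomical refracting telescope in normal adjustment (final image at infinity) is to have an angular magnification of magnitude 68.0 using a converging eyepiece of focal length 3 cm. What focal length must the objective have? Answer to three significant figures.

|M| = f_obj/|f_eye|, so f_obj = |M| x |f_eye| = 68.0 x 3 = 204.000 cm.

204 cm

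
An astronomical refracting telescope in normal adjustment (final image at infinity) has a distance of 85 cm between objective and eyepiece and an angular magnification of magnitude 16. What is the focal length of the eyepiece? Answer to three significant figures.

5.00 cm

In normal adjustment the tube length equals f_obj + f_eye and |M| = f_obj/f_eye.
So f_obj = 16 f_eye and 16 f_eye + f_eye = 85 cm, giving f_eye = 85/17 = 5.000 cm and f_obj = 80.000 cm.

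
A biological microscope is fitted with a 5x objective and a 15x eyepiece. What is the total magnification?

The overall magnification of a compound microscope is the product of the objective and eyepiece magnifications:
M = M_obj x M_eye = 5 x 15 = 75.

75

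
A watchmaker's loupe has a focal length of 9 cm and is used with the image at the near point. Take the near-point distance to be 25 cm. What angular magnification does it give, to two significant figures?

M = 1 + D/f = 1 + 25/9 = 3.778.

3.8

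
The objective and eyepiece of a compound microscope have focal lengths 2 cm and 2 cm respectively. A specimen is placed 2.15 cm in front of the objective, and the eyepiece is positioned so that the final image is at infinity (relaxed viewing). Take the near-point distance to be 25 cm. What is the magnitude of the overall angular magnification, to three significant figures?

Objective: 1/d_i = 1/f_obj - 1/d_o = 1/2 - 1/2.15 = 0.03488 cm^-1, so d_i = 28.667 cm.
m_obj = -d_i/d_o = -28.667/2.15 = -13.333.
Eyepiece angular magnification (image at infinity): M_eye = D/f_e = 25/2 = 12.500.
Overall M = m_obj x M_eye = (-13.333)(12.500) = -166.67.
|M| = 166.67.

167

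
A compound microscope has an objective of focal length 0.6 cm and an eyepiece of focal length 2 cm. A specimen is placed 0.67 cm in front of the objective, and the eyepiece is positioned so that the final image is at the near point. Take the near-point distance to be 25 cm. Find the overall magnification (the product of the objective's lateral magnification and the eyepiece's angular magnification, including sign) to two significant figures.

-120

Objective: 1/d_i = 1/f_obj - 1/d_o = 1/0.6 - 1/0.67 = 0.17413 cm^-1, so d_i = 5.743 cm.
m_obj = -d_i/d_o = -5.743/0.67 = -8.571.
Eyepiece angular magnification (image at near point): M_eye = 1 + D/f_e = 1 + 25/2 = 13.500.
Overall M = m_obj x M_eye = (-8.571)(13.500) = -115.71.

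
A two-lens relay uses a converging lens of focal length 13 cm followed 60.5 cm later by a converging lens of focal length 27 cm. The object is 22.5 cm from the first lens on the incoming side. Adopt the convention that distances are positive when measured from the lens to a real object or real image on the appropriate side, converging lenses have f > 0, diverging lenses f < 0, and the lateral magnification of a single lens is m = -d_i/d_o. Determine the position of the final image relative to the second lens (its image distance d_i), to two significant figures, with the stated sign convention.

First lens: d_i1 = 1/(1/13 - 1/22.5) = 30.789 cm.
The intermediate image is 30.789 cm to the right of lens 1, so d_o2 = L - d_i1 = 60.5 - 30.789 = 29.711 cm.
Second lens: d_i2 = 1/(1/27 - 1/(29.711)) = 295.951 cm.

300 cm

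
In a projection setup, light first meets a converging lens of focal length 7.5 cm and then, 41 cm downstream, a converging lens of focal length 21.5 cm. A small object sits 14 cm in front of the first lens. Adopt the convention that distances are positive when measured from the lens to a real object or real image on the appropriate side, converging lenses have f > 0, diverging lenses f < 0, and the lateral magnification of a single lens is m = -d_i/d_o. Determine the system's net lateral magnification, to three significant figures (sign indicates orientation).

Lens 1: 1/d_i1 = 1/f_1 - 1/d_o1 = 1/7.5 - 1/14 = 0.06190 cm^-1, so d_i1 = 16.154 cm.
m_1 = -(16.154)/14 = -1.1538.
That image sits 24.846 cm in front of the second lens, so d_o2 = 24.846 cm.
Lens 2: 1/d_i2 = 1/f_2 - 1/d_o2 = 1/21.5 - 1/(24.846) = 0.00626 cm^-1, so d_i2 = 159.644 cm.
m_2 = -(159.644)/(24.846) = -6.4253.
Overall magnification: m = m_1 m_2 = 7.4138.

7.41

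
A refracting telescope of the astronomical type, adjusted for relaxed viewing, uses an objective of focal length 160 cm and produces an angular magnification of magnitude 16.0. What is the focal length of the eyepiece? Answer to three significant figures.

10.0 cm

|M| = f_obj/f_eye, so f_eye = f_obj/|M| = 160/16.0 = 10.000 cm.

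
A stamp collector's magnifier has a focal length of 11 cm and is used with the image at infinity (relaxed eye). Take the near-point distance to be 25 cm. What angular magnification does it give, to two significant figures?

M = D/f = 25/11 = 2.273.

2.3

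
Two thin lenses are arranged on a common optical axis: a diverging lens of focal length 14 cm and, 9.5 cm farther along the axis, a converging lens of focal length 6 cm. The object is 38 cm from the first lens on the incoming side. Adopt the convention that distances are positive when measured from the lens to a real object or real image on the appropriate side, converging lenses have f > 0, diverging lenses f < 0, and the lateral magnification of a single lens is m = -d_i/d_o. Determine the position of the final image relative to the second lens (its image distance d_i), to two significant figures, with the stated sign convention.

8.6 cm

Applying the thin-lens equation to the first lens, 1/(-14) = 1/38 + 1/d_i1, which gives d_i1 = -10.231 cm.
With d_i1 < 0 the first image is virtual and lies on the object side; the object distance for lens 2 is d_o2 = 9.5 - (-10.231) = 19.731 cm.
Applying the thin-lens equation again with f_2 = 6 cm and d_o2 = 19.731 cm gives d_i2 = 8.622 cm.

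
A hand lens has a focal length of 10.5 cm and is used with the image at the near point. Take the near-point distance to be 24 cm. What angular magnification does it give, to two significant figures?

M = 1 + D/f = 1 + 24/10.5 = 3.286.

3.3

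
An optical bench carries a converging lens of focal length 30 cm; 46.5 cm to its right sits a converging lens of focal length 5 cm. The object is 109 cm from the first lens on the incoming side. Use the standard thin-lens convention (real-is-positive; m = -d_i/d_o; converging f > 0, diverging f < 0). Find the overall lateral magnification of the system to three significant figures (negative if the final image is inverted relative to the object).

Applying the thin-lens equation to the first lens, 1/30 = 1/109 + 1/d_i1, which gives d_i1 = 41.392 cm.
Its lateral magnification is m_1 = -d_i1/d_o1 = -(41.392)/109 = -0.3797.
The intermediate image is 41.392 cm to the right of lens 1, so d_o2 = L - d_i1 = 46.5 - 41.392 = 5.108 cm.
Applying the thin-lens equation again with f_2 = 5 cm and d_o2 = 5.108 cm gives d_i2 = 237.353 cm.
m_2 = -(237.353)/(5.108) = -46.4706.
The system's lateral magnification is m_1 m_2 = (-0.3797)(-46.4706) = 17.6471.

17.6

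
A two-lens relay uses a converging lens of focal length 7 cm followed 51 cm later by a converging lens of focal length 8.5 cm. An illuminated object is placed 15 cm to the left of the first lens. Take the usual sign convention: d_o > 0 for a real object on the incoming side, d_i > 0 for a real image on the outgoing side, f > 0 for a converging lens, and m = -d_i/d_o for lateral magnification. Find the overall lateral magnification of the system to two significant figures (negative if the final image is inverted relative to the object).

Applying the thin-lens equation to the first lens, 1/7 = 1/15 + 1/d_i1, which gives d_i1 = 13.125 cm.
Its lateral magnification is m_1 = -d_i1/d_o1 = -(13.125)/15 = -0.8750.
That image sits 37.875 cm in front of the second lens, so d_o2 = 37.875 cm.
Applying the thin-lens equation again with f_2 = 8.5 cm and d_o2 = 37.875 cm gives d_i2 = 10.960 cm.
m_2 = -(10.960)/(37.875) = -0.2894.
Total m = m_1 x m_2 = (-0.8750)(-0.2894) = 0.2532.

0.25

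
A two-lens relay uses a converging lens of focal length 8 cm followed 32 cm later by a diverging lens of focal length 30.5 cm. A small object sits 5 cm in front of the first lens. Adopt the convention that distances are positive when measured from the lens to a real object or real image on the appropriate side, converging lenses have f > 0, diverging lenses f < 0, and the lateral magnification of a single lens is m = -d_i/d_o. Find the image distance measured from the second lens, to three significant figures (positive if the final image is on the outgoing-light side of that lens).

First lens: d_i1 = 1/(1/8 - 1/5) = -13.333 cm.
With d_i1 < 0 the first image is virtual and lies on the object side; the object distance for lens 2 is d_o2 = 32 - (-13.333) = 45.333 cm.
Second lens: d_i2 = 1/(1/(-30.5) - 1/(45.333)) = -18.233 cm.

-18.2 cm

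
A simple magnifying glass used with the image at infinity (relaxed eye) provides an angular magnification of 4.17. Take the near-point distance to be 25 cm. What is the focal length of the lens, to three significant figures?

For the image at infinity, M = D/f.
f = D/M = 25/4.17 = 5.995 cm.

6.00 cm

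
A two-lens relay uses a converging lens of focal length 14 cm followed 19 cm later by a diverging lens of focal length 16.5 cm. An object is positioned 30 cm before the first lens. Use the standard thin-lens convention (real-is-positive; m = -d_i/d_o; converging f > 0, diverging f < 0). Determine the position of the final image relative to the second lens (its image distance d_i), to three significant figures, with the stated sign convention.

12.9 cm

First lens: d_i1 = 1/(1/14 - 1/30) = 26.250 cm.
Since 26.250 cm > 19 cm, the first image lies past the second lens and serves as a virtual object: d_o2 = L - d_i1 = -7.250 cm.
Second lens: d_i2 = 1/(1/(-16.5) - 1/(-7.250)) = 12.932 cm.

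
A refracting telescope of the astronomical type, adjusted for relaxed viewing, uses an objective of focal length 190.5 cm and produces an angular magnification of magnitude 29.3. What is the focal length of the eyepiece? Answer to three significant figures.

|M| = f_obj/f_eye, so f_eye = f_obj/|M| = 190.5/29.3 = 6.502 cm.

6.50 cm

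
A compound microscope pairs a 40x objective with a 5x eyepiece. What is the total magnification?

The overall magnification of a compound microscope is the product of the objective and eyepiece magnifications:
M = M_obj x M_eye = 40 x 5 = 200.

200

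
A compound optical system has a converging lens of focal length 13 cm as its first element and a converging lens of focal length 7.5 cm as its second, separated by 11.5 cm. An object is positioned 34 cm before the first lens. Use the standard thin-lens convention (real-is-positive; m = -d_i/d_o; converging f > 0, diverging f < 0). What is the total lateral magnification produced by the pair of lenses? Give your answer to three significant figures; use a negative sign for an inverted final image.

Lens 1: 1/d_i1 = 1/f_1 - 1/d_o1 = 1/13 - 1/34 = 0.04751 cm^-1, so d_i1 = 21.048 cm.
m_1 = -(21.048)/34 = -0.6190.
This image would form 21.048 cm past lens 1, i.e. 9.548 cm beyond lens 2, so it is a virtual object for lens 2: d_o2 = 11.5 - 21.048 = -9.548 cm.
Lens 2: 1/d_i2 = 1/f_2 - 1/d_o2 = 1/7.5 - 1/(-9.548) = 0.23807 cm^-1, so d_i2 = 4.200 cm.
m_2 = -(4.200)/(-9.548) = 0.4399.
Total m = m_1 x m_2 = (-0.6190)(0.4399) = -0.2723.

-0.272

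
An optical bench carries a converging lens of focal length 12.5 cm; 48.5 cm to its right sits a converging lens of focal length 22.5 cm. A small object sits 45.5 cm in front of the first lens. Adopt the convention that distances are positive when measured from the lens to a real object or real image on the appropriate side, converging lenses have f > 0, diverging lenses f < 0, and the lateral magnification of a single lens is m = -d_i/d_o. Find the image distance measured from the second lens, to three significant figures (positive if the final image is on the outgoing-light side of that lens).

First lens: d_i1 = 1/(1/12.5 - 1/45.5) = 17.235 cm.
That image sits 31.265 cm in front of the second lens, so d_o2 = 31.265 cm.
Second lens: d_i2 = 1/(1/22.5 - 1/(31.265)) = 80.257 cm.

80.3 cm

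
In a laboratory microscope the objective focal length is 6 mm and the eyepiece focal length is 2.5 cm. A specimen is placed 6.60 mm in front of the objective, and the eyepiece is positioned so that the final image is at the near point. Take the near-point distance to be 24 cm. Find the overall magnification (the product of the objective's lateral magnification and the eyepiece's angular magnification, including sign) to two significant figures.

Convert to cm: f_obj = 6 mm = 0.6 cm; d_o = 6.60 mm = 0.66 cm.
Objective: 1/d_i = 1/f_obj - 1/d_o = 1/0.6 - 1/0.66 = 0.15152 cm^-1, so d_i = 6.600 cm.
m_obj = -d_i/d_o = -6.600/0.66 = -10.000.
Eyepiece angular magnification (image at near point): M_eye = 1 + D/f_e = 1 + 24/2.5 = 10.600.
Overall M = m_obj x M_eye = (-10.000)(10.600) = -106.00.

-110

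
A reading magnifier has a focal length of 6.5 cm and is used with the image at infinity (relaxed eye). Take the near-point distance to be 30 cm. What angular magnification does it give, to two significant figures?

4.6

M = D/f = 30/6.5 = 4.615.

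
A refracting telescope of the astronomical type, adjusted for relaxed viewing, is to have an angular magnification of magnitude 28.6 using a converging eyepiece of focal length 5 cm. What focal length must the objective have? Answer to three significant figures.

143 cm

|M| = f_obj/|f_eye|, so f_obj = |M| x |f_eye| = 28.6 x 5 = 143.000 cm.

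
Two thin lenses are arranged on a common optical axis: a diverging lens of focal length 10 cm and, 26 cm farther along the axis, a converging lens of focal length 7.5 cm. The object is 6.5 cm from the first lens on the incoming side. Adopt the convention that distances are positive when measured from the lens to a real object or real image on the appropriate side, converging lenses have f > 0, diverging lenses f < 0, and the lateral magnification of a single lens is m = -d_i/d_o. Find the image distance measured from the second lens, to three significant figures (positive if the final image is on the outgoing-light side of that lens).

10.0 cm

Lens 1: 1/d_i1 = 1/f_1 - 1/d_o1 = 1/(-10) - 1/6.5 = -0.25385 cm^-1, so d_i1 = -3.939 cm.
With d_i1 < 0 the first image is virtual and lies on the object side; the object distance for lens 2 is d_o2 = 26 - (-3.939) = 29.939 cm.
Lens 2: 1/d_i2 = 1/f_2 - 1/d_o2 = 1/7.5 - 1/(29.939) = 0.09993 cm^-1, so d_i2 = 10.007 cm.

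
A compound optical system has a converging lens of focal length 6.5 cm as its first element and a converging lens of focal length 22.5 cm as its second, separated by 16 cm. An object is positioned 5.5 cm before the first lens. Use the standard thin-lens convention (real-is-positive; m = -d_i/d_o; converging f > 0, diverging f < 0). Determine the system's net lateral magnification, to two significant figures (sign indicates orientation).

Lens 1: 1/d_i1 = 1/f_1 - 1/d_o1 = 1/6.5 - 1/5.5 = -0.02797 cm^-1, so d_i1 = -35.750 cm.
m_1 = -(-35.750)/5.5 = 6.5000.
The intermediate image is virtual, 35.750 cm to the left of lens 1, so d_o2 = L - d_i1 = 16 - (-35.750) = 51.750 cm.
Lens 2: 1/d_i2 = 1/f_2 - 1/d_o2 = 1/22.5 - 1/(51.750) = 0.02512 cm^-1, so d_i2 = 39.808 cm.
m_2 = -(39.808)/(51.750) = -0.7692.
Total m = m_1 x m_2 = (6.5000)(-0.7692) = -5.0000.

-5.0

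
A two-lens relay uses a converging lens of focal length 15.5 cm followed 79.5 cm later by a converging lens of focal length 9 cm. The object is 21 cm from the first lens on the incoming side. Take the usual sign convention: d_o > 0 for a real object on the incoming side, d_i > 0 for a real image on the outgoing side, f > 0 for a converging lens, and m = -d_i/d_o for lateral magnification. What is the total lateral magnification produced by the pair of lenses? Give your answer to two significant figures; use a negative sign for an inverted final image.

Applying the thin-lens equation to the first lens, 1/15.5 = 1/21 + 1/d_i1, which gives d_i1 = 59.182 cm.
Its lateral magnification is m_1 = -d_i1/d_o1 = -(59.182)/21 = -2.8182.
Object distance for lens 2: d_o2 = 79.5 - 59.182 = 20.318 cm.
Applying the thin-lens equation again with f_2 = 9 cm and d_o2 = 20.318 cm gives d_i2 = 16.157 cm.
m_2 = -(16.157)/(20.318) = -0.7952.
Total m = m_1 x m_2 = (-2.8182)(-0.7952) = 2.2410.

2.2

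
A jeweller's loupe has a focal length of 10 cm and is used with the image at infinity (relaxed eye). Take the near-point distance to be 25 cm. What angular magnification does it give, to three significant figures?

M = D/f = 25/10 = 2.500.

2.50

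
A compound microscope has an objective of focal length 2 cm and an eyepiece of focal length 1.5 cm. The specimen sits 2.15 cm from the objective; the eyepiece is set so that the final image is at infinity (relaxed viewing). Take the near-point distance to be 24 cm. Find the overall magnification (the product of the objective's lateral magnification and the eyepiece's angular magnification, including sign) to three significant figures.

Objective: 1/d_i = 1/f_obj - 1/d_o = 1/2 - 1/2.15 = 0.03488 cm^-1, so d_i = 28.667 cm.
m_obj = -d_i/d_o = -28.667/2.15 = -13.333.
Eyepiece angular magnification (image at infinity): M_eye = D/f_e = 24/1.5 = 16.000.
Overall M = m_obj x M_eye = (-13.333)(16.000) = -213.33.

-213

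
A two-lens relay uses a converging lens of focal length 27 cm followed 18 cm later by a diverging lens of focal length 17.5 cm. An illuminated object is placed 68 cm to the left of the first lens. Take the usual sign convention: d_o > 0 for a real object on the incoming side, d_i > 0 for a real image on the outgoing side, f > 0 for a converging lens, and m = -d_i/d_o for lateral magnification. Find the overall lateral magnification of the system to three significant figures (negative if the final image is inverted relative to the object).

First lens: d_i1 = 1/(1/27 - 1/68) = 44.780 cm.
m_1 = -(44.780)/68 = -0.6585.
This image would form 44.780 cm past lens 1, i.e. 26.780 cm beyond lens 2, so it is a virtual object for lens 2: d_o2 = 18 - 44.780 = -26.780 cm.
Second lens: d_i2 = 1/(1/(-17.5) - 1/(-26.780)) = -50.499 cm.
m_2 = -(-50.499)/(-26.780) = -1.8857.
The system's lateral magnification is m_1 m_2 = (-0.6585)(-1.8857) = 1.2418.

1.24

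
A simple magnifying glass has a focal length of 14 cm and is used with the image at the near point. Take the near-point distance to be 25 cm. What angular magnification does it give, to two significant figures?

2.8

M = 1 + D/f = 1 + 25/14 = 2.786.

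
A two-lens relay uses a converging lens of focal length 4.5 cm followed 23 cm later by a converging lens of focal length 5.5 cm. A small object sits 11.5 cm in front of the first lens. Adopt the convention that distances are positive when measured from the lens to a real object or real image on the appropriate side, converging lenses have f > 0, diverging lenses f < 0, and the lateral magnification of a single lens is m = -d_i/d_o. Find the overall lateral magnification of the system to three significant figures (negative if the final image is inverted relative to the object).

0.350

Lens 1: 1/d_i1 = 1/f_1 - 1/d_o1 = 1/4.5 - 1/11.5 = 0.13527 cm^-1, so d_i1 = 7.393 cm.
m_1 = -(7.393)/11.5 = -0.6429.
The intermediate image is 7.393 cm to the right of lens 1, so d_o2 = L - d_i1 = 23 - 7.393 = 15.607 cm.
Lens 2: 1/d_i2 = 1/f_2 - 1/d_o2 = 1/5.5 - 1/(15.607) = 0.11774 cm^-1, so d_i2 = 8.493 cm.
m_2 = -(8.493)/(15.607) = -0.5442.
Overall magnification: m = m_1 m_2 = 0.3498.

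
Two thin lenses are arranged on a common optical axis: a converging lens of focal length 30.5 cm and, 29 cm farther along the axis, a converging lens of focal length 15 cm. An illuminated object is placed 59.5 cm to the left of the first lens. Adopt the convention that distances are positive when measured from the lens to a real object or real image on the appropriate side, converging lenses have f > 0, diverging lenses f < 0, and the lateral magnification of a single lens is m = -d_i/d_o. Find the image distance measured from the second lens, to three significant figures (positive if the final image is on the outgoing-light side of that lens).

Lens 1: 1/d_i1 = 1/f_1 - 1/d_o1 = 1/30.5 - 1/59.5 = 0.01598 cm^-1, so d_i1 = 62.578 cm.
This image would form 62.578 cm past lens 1, i.e. 33.578 cm beyond lens 2, so it is a virtual object for lens 2: d_o2 = 29 - 62.578 = -33.578 cm.
Lens 2: 1/d_i2 = 1/f_2 - 1/d_o2 = 1/15 - 1/(-33.578) = 0.09645 cm^-1, so d_i2 = 10.368 cm.

10.4 cm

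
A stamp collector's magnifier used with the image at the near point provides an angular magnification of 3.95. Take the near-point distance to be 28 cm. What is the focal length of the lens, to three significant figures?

9.49 cm

For the image at the near point, M = 1 + D/f.
f = D/(M - 1) = 28/(3.95 - 1) = 9.492 cm.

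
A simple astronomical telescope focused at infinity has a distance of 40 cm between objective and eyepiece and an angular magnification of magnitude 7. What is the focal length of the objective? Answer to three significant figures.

In normal adjustment the tube length equals f_obj + f_eye and |M| = f_obj/f_eye.
So f_obj = 7 f_eye and 7 f_eye + f_eye = 40 cm, giving f_eye = 40/8 = 5.000 cm and f_obj = 35.000 cm.

35.0 cm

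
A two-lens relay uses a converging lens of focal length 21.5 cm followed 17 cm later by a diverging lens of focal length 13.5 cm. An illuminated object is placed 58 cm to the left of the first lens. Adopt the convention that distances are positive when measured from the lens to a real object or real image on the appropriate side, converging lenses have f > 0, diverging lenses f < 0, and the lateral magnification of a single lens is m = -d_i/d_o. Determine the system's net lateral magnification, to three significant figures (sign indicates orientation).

Applying the thin-lens equation to the first lens, 1/21.5 = 1/58 + 1/d_i1, which gives d_i1 = 34.164 cm.
Its lateral magnification is m_1 = -d_i1/d_o1 = -(34.164)/58 = -0.5890.
Since 34.164 cm > 17 cm, the first image lies past the second lens and serves as a virtual object: d_o2 = L - d_i1 = -17.164 cm.
Applying the thin-lens equation again with f_2 = -13.5 cm and d_o2 = -17.164 cm gives d_i2 = -63.236 cm.
m_2 = -(-63.236)/(-17.164) = -3.6841.
Total m = m_1 x m_2 = (-0.5890)(-3.6841) = 2.1701.

2.17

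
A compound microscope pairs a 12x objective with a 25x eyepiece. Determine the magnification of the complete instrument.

300

The overall magnification of a compound microscope is the product of the objective and eyepiece magnifications:
M = M_obj x M_eye = 12 x 25 = 300.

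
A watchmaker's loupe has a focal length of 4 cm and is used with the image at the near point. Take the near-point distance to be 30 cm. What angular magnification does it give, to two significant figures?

M = 1 + D/f = 1 + 30/4 = 8.500.

8.5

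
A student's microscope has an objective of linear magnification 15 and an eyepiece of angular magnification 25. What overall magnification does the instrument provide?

375

The overall magnification of a compound microscope is the product of the objective and eyepiece magnifications:
M = M_obj x M_eye = 15 x 25 = 375.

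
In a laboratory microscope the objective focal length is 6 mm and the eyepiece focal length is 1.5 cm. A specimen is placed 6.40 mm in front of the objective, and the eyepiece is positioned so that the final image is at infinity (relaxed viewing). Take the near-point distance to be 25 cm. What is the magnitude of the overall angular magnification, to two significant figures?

250

Convert to cm: f_obj = 6 mm = 0.6 cm; d_o = 6.40 mm = 0.64 cm.
Objective: 1/d_i = 1/f_obj - 1/d_o = 1/0.6 - 1/0.64 = 0.10417 cm^-1, so d_i = 9.600 cm.
m_obj = -d_i/d_o = -9.600/0.64 = -15.000.
Eyepiece angular magnification (image at infinity): M_eye = D/f_e = 25/1.5 = 16.667.
Overall M = m_obj x M_eye = (-15.000)(16.667) = -250.00.
|M| = 250.00.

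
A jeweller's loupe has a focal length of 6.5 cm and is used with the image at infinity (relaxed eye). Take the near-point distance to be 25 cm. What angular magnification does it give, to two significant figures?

M = D/f = 25/6.5 = 3.846.

3.8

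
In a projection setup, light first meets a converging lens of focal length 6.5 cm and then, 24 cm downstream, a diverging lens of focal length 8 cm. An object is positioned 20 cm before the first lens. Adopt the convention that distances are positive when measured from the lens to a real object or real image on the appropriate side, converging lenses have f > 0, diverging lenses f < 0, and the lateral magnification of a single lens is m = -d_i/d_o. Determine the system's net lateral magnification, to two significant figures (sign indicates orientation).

-0.17

First lens: d_i1 = 1/(1/6.5 - 1/20) = 9.630 cm.
m_1 = -(9.630)/20 = -0.4815.
That image sits 14.370 cm in front of the second lens, so d_o2 = 14.370 cm.
Second lens: d_i2 = 1/(1/(-8) - 1/(14.370)) = -5.139 cm.
m_2 = -(-5.139)/(14.370) = 0.3576.
Overall magnification: m = m_1 m_2 = -0.1722.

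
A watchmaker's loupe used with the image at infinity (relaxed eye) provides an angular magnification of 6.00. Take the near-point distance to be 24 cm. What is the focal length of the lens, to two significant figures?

4.0 cm

For the image at infinity, M = D/f.
f = D/M = 24/6.0 = 4.000 cm.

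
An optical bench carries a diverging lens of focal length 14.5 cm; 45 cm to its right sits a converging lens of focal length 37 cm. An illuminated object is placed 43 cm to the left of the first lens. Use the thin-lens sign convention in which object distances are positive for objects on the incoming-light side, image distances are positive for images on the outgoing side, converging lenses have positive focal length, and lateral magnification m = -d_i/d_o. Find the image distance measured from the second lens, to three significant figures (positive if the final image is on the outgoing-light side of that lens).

Lens 1: 1/d_i1 = 1/f_1 - 1/d_o1 = 1/(-14.5) - 1/43 = -0.09222 cm^-1, so d_i1 = -10.843 cm.
With d_i1 < 0 the first image is virtual and lies on the object side; the object distance for lens 2 is d_o2 = 45 - (-10.843) = 55.843 cm.
Lens 2: 1/d_i2 = 1/f_2 - 1/d_o2 = 1/37 - 1/(55.843) = 0.00912 cm^-1, so d_i2 = 109.651 cm.

110 cm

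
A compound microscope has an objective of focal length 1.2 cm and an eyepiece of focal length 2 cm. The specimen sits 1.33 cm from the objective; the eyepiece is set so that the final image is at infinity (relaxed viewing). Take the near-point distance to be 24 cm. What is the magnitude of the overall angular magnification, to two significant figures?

Objective: 1/d_i = 1/f_obj - 1/d_o = 1/1.2 - 1/1.33 = 0.08145 cm^-1, so d_i = 12.277 cm.
m_obj = -d_i/d_o = -12.277/1.33 = -9.231.
Eyepiece angular magnification (image at infinity): M_eye = D/f_e = 24/2 = 12.000.
Overall M = m_obj x M_eye = (-9.231)(12.000) = -110.77.
|M| = 110.77.

110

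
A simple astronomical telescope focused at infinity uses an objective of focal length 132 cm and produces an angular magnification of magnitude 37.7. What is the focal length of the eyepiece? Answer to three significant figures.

3.50 cm

|M| = f_obj/f_eye, so f_eye = f_obj/|M| = 132/37.7 = 3.501 cm.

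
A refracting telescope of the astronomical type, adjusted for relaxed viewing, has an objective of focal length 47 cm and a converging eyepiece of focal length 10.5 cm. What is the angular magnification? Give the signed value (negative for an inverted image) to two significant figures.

M = -f_obj/f_eye = -47/(10.5) = -4.476.

-4.5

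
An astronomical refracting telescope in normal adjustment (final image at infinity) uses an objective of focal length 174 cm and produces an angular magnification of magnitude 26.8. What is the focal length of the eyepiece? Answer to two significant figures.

6.5 cm

|M| = f_obj/f_eye, so f_eye = f_obj/|M| = 174/26.8 = 6.493 cm.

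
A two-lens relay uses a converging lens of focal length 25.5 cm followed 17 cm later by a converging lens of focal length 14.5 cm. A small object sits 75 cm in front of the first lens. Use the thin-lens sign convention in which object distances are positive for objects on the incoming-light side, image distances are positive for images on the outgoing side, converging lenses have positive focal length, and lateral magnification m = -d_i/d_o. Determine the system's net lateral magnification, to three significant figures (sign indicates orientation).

-0.207

First lens: d_i1 = 1/(1/25.5 - 1/75) = 38.636 cm.
m_1 = -(38.636)/75 = -0.5152.
Since 38.636 cm > 17 cm, the first image lies past the second lens and serves as a virtual object: d_o2 = L - d_i1 = -21.636 cm.
Second lens: d_i2 = 1/(1/14.5 - 1/(-21.636)) = 8.682 cm.
m_2 = -(8.682)/(-21.636) = 0.4013.
Overall magnification: m = m_1 m_2 = -0.2067.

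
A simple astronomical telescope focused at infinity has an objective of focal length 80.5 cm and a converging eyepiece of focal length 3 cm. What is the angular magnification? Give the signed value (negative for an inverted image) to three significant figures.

-26.8

M = -f_obj/f_eye = -80.5/(3) = -26.833.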